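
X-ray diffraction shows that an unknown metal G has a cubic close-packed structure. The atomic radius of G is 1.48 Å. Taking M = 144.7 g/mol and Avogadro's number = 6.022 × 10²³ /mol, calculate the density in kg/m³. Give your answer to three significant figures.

In an FCC lattice, atoms touch along the face diagonal, so √2·a = 4r, giving a = 4.186 Å = 4.186 × 10^-8 cm.
With Z = 4, ρ = Z·M/(N_A·a³) = 4 × 144.7 / (6.022 × 10²³ × 7.335 × 10^-23) = 13.10 g/cm³ = 13100 kg/m³.

13100 kg/m³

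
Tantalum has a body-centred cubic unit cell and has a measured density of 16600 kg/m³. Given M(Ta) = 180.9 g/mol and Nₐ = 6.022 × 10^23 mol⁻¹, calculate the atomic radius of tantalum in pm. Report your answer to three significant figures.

For a BCC cell (Z = 2), a³ = Z·M/(N_A·ρ) = 2 × 180.9 / (6.022 × 10²³ × 16.60) = 3.619 × 10^-23 cm³, so a = 3.308 × 10^-8 cm = 330.8 pm.
Atoms touch along the body diagonal, so √3·a = 4r, so r = 0.4330 × a = 143 pm.

143 pm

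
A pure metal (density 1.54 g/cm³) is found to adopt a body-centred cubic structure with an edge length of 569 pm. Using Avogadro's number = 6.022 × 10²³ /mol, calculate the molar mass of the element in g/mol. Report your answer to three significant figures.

85.4 g/mol

A BCC cell has Z = 2 atoms; a = 5.690 × 10^-8 cm.
M = ρ·N_A·a³/Z = 1.54 × 6.022 × 10²³ × 1.842 × 10^-22 / 2 = 85.4 g/mol.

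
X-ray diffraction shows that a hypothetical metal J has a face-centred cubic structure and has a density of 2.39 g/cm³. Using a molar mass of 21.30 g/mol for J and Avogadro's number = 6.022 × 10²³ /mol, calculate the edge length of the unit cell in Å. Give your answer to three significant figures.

With Z = 4 atoms per FCC cell, a³ = Z·M/(N_A·ρ) = 4 × 21.30 / (6.022 × 10²³ × 2.390 g/cm³) = 5.920 × 10^-23 cm³.
a = (5.920 × 10^-23)^(1/3) = 3.897 × 10^-8 cm = 3.90 Å.

3.90 Å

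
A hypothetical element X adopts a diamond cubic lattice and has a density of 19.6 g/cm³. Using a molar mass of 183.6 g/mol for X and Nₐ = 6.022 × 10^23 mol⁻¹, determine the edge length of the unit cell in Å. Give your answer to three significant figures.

4.99 Å

With Z = 8 atoms per diamond cubic cell, a³ = Z·M/(N_A·ρ) = 8 × 183.6 / (6.022 × 10²³ × 19.60 g/cm³) = 1.244 × 10^-22 cm³.
a = (1.244 × 10^-22)^(1/3) = 4.993 × 10^-8 cm = 4.99 Å.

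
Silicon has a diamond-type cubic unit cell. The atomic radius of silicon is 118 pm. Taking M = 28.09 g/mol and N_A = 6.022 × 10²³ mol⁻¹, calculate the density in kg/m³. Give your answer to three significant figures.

In a diamond cubic lattice, nearest neighbors lie along the body diagonal with √3·a = 8r, giving a = 545.0 pm = 5.450 × 10^-8 cm.
With Z = 8, ρ = Z·M/(N_A·a³) = 8 × 28.09 / (6.022 × 10²³ × 1.619 × 10^-22) = 2.305 g/cm³ = 2300 kg/m³.

2300 kg/m³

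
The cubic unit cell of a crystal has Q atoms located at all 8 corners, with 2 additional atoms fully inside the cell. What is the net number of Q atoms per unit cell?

3

Corner atoms are shared by 8 cells (1/8 each), interior atoms are unshared.
Net atoms = 8 × 1/8 + 2 = 1 + 2 = 3.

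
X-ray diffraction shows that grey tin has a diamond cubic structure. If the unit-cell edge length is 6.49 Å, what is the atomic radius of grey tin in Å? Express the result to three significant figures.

In a diamond cubic lattice, nearest neighbors lie along the body diagonal with √3·a = 8r.
r = √3·a/8 = 1.7321 × 6.49 / 8 = 1.41 Å.

1.41 Å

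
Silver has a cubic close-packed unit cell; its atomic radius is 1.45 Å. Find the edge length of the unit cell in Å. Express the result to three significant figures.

4.10 Å

In an FCC lattice, atoms touch along the face diagonal, so √2·a = 4r.
a = 4r/√2 = 4 × 1.45 / 1.4142 = 4.10 Å.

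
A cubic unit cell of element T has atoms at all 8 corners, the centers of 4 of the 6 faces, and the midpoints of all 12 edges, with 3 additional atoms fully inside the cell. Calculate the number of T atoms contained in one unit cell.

Corner atoms are shared by 8 cells (1/8 each), face atoms by 2 (1/2 each), edge atoms by 4 (1/4 each), interior atoms are unshared.
Net atoms = 8 × 1/8 + 4 × 1/2 + 12 × 1/4 + 3 = 1 + 2 + 3 + 3 = 9.

9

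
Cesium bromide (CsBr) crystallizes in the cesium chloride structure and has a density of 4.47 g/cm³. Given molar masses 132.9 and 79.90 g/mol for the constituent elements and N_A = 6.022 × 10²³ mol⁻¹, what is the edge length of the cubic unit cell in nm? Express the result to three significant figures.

0.429 nm

M(CsBr) = 212.8 g/mol; Z = 1 formula unit per cell.
a³ = Z·M/(N_A·ρ) = 1 × 212.8 / (6.022 × 10²³ × 4.47) = 7.905 × 10^-23 cm³, so a = 4.292 × 10^-8 cm = 0.429 nm.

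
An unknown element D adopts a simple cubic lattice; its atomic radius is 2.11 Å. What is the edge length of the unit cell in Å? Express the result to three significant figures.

4.22 Å

In a simple cubic lattice, atoms touch along the cell edge, so a = 2r.
a = 2r = 2 × 2.11 = 4.22 Å.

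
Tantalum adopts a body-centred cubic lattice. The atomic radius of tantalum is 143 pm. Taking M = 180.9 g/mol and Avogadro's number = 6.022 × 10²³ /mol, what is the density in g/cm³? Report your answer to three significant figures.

16.7 g/cm³

In a BCC lattice, atoms touch along the body diagonal, so √3·a = 4r, giving a = 330.2 pm = 3.302 × 10^-8 cm.
With Z = 2, ρ = Z·M/(N_A·a³) = 2 × 180.9 / (6.022 × 10²³ × 3.602 × 10^-23) = 16.68 g/cm³.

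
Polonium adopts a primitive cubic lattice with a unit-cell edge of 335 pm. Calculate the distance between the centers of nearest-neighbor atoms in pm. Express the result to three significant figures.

335 pm

In a simple cubic structure, atoms touch along the cell edge, so a = 2r; the nearest-neighbor distance equals 2r = 1.000·a.
d = 1.000 × 335 = 335 pm.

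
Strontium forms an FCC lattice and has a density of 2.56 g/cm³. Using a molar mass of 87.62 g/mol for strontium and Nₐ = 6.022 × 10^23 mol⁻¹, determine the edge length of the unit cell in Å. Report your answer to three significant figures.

6.10 Å

With Z = 4 atoms per FCC cell, a³ = Z·M/(N_A·ρ) = 4 × 87.62 / (6.022 × 10²³ × 2.560 g/cm³) = 2.273 × 10^-22 cm³.
a = (2.273 × 10^-22)^(1/3) = 6.103 × 10^-8 cm = 6.10 Å.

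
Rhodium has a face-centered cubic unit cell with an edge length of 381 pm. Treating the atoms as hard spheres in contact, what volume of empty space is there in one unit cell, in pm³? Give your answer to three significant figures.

1.44 × 10^7 pm³

In an FCC lattice atoms touch along the face diagonal, so √2·a = 4r, so r = 0.3536a = 134.7 pm.
V_cell = a³ = 5.531 × 10^7 pm³; V_atoms = 4 × (4/3)πr³ = 4.095 × 10^7 pm³.
Empty space = 5.531 × 10^7 − 4.095 × 10^7 = 1.44 × 10^7 pm³.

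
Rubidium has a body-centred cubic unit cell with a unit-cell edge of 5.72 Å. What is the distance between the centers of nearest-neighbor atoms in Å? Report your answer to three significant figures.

4.95 Å

In a BCC structure, atoms touch along the body diagonal, so √3·a = 4r; the nearest-neighbor distance equals 2r = 0.8660·a.
d = 0.8660 × 5.72 = 4.95 Å.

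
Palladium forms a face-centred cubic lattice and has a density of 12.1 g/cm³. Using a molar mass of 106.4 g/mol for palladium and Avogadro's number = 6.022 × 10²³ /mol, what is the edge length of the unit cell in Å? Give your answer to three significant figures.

3.88 Å

With Z = 4 atoms per FCC cell, a³ = Z·M/(N_A·ρ) = 4 × 106.4 / (6.022 × 10²³ × 12.10 g/cm³) = 5.841 × 10^-23 cm³.
a = (5.841 × 10^-23)^(1/3) = 3.880 × 10^-8 cm = 3.88 Å.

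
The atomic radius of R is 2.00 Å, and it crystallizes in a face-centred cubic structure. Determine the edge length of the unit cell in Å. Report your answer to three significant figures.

In an FCC lattice, atoms touch along the face diagonal, so √2·a = 4r.
a = 4r/√2 = 4 × 2.00 / 1.4142 = 5.66 Å.

5.66 Å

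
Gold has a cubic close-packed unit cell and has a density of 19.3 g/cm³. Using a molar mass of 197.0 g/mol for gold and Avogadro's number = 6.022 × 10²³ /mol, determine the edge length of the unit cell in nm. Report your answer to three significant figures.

With Z = 4 atoms per FCC cell, a³ = Z·M/(N_A·ρ) = 4 × 197.0 / (6.022 × 10²³ × 19.30 g/cm³) = 6.780 × 10^-23 cm³.
a = (6.780 × 10^-23)^(1/3) = 4.078 × 10^-8 cm = 0.408 nm.

0.408 nm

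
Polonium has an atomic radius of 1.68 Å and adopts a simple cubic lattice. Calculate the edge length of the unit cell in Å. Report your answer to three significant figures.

3.36 Å

In a simple cubic lattice, atoms touch along the cell edge, so a = 2r.
a = 2r = 2 × 1.68 = 3.36 Å.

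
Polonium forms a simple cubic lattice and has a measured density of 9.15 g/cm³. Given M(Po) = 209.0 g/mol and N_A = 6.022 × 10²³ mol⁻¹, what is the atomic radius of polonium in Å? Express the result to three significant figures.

1.68 Å

For a simple cubic cell (Z = 1), a³ = Z·M/(N_A·ρ) = 1 × 209.0 / (6.022 × 10²³ × 9.150) = 3.793 × 10^-23 cm³, so a = 3.360 × 10^-8 cm = 3.360 Å.
Atoms touch along the cell edge, so a = 2r, so r = 0.5000 × a = 1.68 Å.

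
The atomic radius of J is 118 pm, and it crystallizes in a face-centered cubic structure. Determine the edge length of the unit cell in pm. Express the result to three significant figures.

In an FCC lattice, atoms touch along the face diagonal, so √2·a = 4r.
a = 4r/√2 = 4 × 118 / 1.4142 = 334 pm.

334 pm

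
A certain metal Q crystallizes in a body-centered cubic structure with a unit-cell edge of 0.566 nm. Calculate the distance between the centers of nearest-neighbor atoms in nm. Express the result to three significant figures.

In a BCC structure, atoms touch along the body diagonal, so √3·a = 4r; the nearest-neighbor distance equals 2r = 0.8660·a.
d = 0.8660 × 0.566 = 0.490 nm.

0.490 nm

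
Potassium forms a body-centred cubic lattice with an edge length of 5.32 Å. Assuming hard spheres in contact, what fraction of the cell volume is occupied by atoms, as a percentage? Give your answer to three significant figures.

68.0%

In a BCC lattice atoms touch along the body diagonal, so √3·a = 4r, so r = 0.4330a = 2.304 Å.
Packing fraction = Z·(4/3)πr³ / a³ = 2 × (4/3)π × (2.304)³ / (5.32)³ = 0.6802 = 68.0%.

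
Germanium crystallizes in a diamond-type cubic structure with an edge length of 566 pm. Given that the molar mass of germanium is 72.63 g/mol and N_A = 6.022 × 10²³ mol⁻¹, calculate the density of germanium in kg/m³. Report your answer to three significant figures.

A diamond cubic unit cell contains Z = 8 atoms.
Cell volume: a³ = (566 pm)³ = (5.660 × 10^-8 cm)³ = 1.813 × 10^-22 cm³.
ρ = Z·M/(N_A·a³) = 8 × 72.63 / (6.022 × 10²³ × 1.813 × 10^-22) = 5.321 g/cm³ = 5320 kg/m³.

5320 kg/m³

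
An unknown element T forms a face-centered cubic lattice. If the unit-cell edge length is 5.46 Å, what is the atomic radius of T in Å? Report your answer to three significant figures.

1.93 Å

In an FCC lattice, atoms touch along the face diagonal, so √2·a = 4r.
r = √2·a/4 = 1.4142 × 5.46 / 4 = 1.93 Å.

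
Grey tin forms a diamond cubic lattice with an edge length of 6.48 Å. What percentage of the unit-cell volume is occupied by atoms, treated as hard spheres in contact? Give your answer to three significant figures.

34.0%

In a diamond cubic lattice nearest neighbors lie along the body diagonal with √3·a = 8r, so r = 0.2165a = 1.403 Å.
Packing fraction = Z·(4/3)πr³ / a³ = 8 × (4/3)π × (1.403)³ / (6.48)³ = 0.3401 = 34.0%.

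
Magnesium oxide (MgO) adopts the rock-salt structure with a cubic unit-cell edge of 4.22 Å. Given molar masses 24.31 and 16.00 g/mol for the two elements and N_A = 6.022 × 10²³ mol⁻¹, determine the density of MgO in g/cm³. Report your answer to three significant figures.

3.56 g/cm³

The rock-salt structure contains Z = 4 formula units per cell; M(MgO) = 24.31 + 16.00 = 40.31 g/mol.
a³ = (4.220 × 10^-8 cm)³ = 7.515 × 10^-23 cm³.
ρ = 4 × 40.31 / (6.022 × 10²³ × 7.515 × 10^-23) = 3.563 g/cm³.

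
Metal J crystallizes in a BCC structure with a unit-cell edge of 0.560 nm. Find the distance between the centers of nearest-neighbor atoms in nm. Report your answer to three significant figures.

0.485 nm

In a BCC structure, atoms touch along the body diagonal, so √3·a = 4r; the nearest-neighbor distance equals 2r = 0.8660·a.
d = 0.8660 × 0.560 = 0.485 nm.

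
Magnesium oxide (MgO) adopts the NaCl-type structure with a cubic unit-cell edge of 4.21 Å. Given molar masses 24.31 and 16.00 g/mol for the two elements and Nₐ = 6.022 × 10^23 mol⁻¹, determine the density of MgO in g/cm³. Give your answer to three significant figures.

3.59 g/cm³

The NaCl-type structure contains Z = 4 formula units per cell; M(MgO) = 24.31 + 16.00 = 40.31 g/mol.
a³ = (4.210 × 10^-8 cm)³ = 7.462 × 10^-23 cm³.
ρ = 4 × 40.31 / (6.022 × 10²³ × 7.462 × 10^-23) = 3.588 g/cm³.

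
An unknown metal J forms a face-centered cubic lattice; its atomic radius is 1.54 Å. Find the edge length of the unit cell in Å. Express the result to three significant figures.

4.36 Å

In an FCC lattice, atoms touch along the face diagonal, so √2·a = 4r.
a = 4r/√2 = 4 × 1.54 / 1.4142 = 4.36 Å.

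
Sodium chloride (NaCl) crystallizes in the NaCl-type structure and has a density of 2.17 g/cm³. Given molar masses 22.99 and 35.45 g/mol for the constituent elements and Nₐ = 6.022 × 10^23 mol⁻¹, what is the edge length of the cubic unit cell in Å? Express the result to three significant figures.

5.63 Å

M(NaCl) = 58.44 g/mol; Z = 4 formula units per cell.
a³ = Z·M/(N_A·ρ) = 4 × 58.44 / (6.022 × 10²³ × 2.17) = 1.789 × 10^-22 cm³, so a = 5.635 × 10^-8 cm = 5.63 Å.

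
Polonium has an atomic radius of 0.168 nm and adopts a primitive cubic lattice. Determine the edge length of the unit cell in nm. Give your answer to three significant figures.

In a simple cubic lattice, atoms touch along the cell edge, so a = 2r.
a = 2r = 2 × 0.168 = 0.336 nm.

0.336 nm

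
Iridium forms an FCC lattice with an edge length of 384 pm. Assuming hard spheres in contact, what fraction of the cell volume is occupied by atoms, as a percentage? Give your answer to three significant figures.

In an FCC lattice atoms touch along the face diagonal, so √2·a = 4r, so r = 0.3536a = 135.8 pm.
Packing fraction = Z·(4/3)πr³ / a³ = 4 × (4/3)π × (135.8)³ / (384)³ = 0.7405 = 74.0%.

74.0%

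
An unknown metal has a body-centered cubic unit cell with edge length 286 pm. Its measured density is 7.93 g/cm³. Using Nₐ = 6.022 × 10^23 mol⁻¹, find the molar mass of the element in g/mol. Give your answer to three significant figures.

55.9 g/mol

A BCC cell has Z = 2 atoms; a = 2.860 × 10^-8 cm.
M = ρ·N_A·a³/Z = 7.93 × 6.022 × 10²³ × 2.339 × 10^-23 / 2 = 55.9 g/mol.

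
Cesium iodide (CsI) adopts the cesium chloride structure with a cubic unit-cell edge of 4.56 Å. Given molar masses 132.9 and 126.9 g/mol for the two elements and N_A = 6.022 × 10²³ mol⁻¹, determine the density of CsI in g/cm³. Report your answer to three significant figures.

4.55 g/cm³

The cesium chloride structure contains Z = 1 formula unit per cell; M(CsI) = 132.9 + 126.9 = 259.8 g/mol.
a³ = (4.560 × 10^-8 cm)³ = 9.482 × 10^-23 cm³.
ρ = 1 × 259.8 / (6.022 × 10²³ × 9.482 × 10^-23) = 4.550 g/cm³.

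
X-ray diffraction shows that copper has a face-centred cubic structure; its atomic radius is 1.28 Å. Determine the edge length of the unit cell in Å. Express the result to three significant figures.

In an FCC lattice, atoms touch along the face diagonal, so √2·a = 4r.
a = 4r/√2 = 4 × 1.28 / 1.4142 = 3.62 Å.

3.62 Å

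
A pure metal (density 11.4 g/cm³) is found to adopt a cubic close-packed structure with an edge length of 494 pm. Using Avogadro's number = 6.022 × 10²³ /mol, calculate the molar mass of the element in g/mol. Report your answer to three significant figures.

207 g/mol

An FCC cell has Z = 4 atoms; a = 4.940 × 10^-8 cm.
M = ρ·N_A·a³/Z = 11.4 × 6.022 × 10²³ × 1.206 × 10^-22 / 4 = 207 g/mol.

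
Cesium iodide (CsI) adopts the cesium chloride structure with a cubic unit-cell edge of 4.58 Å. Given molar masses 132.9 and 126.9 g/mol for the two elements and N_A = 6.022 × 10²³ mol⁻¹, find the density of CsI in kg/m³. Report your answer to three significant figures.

The cesium chloride structure contains Z = 1 formula unit per cell; M(CsI) = 132.9 + 126.9 = 259.8 g/mol.
a³ = (4.580 × 10^-8 cm)³ = 9.607 × 10^-23 cm³.
ρ = 1 × 259.8 / (6.022 × 10²³ × 9.607 × 10^-23) = 4.491 g/cm³ = 4490 kg/m³.

4490 kg/m³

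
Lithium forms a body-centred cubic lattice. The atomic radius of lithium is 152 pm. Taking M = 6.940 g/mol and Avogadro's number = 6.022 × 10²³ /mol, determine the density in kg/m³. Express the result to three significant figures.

In a BCC lattice, atoms touch along the body diagonal, so √3·a = 4r, giving a = 351.0 pm = 3.510 × 10^-8 cm.
With Z = 2, ρ = Z·M/(N_A·a³) = 2 × 6.940 / (6.022 × 10²³ × 4.325 × 10^-23) = 0.5329 g/cm³ = 533 kg/m³.

533 kg/m³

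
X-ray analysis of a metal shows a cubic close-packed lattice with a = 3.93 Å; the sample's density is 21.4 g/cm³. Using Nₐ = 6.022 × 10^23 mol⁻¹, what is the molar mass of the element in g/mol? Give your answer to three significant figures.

196 g/mol

An FCC cell has Z = 4 atoms; a = 3.930 × 10^-8 cm.
M = ρ·N_A·a³/Z = 21.4 × 6.022 × 10²³ × 6.070 × 10^-23 / 4 = 196 g/mol.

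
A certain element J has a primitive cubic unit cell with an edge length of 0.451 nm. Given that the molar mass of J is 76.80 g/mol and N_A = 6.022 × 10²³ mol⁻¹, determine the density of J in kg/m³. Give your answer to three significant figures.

A simple cubic unit cell contains Z = 1 atom.
Cell volume: a³ = (0.451 nm)³ = (4.510 × 10^-8 cm)³ = 9.173 × 10^-23 cm³.
ρ = Z·M/(N_A·a³) = 1 × 76.80 / (6.022 × 10²³ × 9.173 × 10^-23) = 1.390 g/cm³ = 1390 kg/m³.

1390 kg/m³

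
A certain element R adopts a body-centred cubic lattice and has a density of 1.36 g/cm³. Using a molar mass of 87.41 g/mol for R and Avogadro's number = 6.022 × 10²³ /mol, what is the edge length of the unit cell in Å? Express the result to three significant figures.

5.98 Å

With Z = 2 atoms per BCC cell, a³ = Z·M/(N_A·ρ) = 2 × 87.41 / (6.022 × 10²³ × 1.360 g/cm³) = 2.135 × 10^-22 cm³.
a = (2.135 × 10^-22)^(1/3) = 5.976 × 10^-8 cm = 5.98 Å.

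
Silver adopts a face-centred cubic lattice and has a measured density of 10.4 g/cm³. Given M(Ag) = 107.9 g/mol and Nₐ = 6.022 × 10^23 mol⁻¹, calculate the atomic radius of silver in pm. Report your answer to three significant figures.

145 pm

For an FCC cell (Z = 4), a³ = Z·M/(N_A·ρ) = 4 × 107.9 / (6.022 × 10²³ × 10.40) = 6.891 × 10^-23 cm³, so a = 4.100 × 10^-8 cm = 410.0 pm.
Atoms touch along the face diagonal, so √2·a = 4r, so r = 0.3536 × a = 145 pm.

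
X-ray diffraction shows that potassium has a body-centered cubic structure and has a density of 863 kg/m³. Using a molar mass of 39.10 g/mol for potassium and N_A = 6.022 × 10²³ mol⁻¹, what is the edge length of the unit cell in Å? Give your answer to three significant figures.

With Z = 2 atoms per BCC cell, a³ = Z·M/(N_A·ρ) = 2 × 39.10 / (6.022 × 10²³ × 0.8630 g/cm³) = 1.505 × 10^-22 cm³.
a = (1.505 × 10^-22)^(1/3) = 5.319 × 10^-8 cm = 5.32 Å.

5.32 Å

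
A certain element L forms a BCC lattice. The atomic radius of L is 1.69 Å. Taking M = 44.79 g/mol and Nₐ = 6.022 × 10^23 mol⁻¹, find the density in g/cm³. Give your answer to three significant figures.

In a BCC lattice, atoms touch along the body diagonal, so √3·a = 4r, giving a = 3.903 Å = 3.903 × 10^-8 cm.
With Z = 2, ρ = Z·M/(N_A·a³) = 2 × 44.79 / (6.022 × 10²³ × 5.945 × 10^-23) = 2.502 g/cm³.

2.50 g/cm³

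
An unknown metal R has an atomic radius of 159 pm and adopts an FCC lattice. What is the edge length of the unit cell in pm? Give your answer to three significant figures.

450 pm

In an FCC lattice, atoms touch along the face diagonal, so √2·a = 4r.
a = 4r/√2 = 4 × 159 / 1.4142 = 450 pm.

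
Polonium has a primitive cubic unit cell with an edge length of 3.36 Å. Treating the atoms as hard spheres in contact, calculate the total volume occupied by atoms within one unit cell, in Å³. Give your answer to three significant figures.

In a simple cubic lattice atoms touch along the cell edge, so a = 2r, so r = 0.5000a = 1.680 Å.
V_atoms = Z × (4/3)πr³ = 1 × (4/3)π × (1.680)³ = 19.9 Å³.

19.9 Å³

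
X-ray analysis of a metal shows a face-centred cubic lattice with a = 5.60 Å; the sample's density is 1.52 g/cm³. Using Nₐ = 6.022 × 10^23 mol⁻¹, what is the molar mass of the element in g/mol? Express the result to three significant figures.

40.2 g/mol

An FCC cell has Z = 4 atoms; a = 5.600 × 10^-8 cm.
M = ρ·N_A·a³/Z = 1.52 × 6.022 × 10²³ × 1.756 × 10^-22 / 4 = 40.2 g/mol.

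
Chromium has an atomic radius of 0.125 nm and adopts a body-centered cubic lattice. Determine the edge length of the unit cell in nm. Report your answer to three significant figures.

In a BCC lattice, atoms touch along the body diagonal, so √3·a = 4r.
a = 4r/√3 = 4 × 0.125 / 1.7321 = 0.289 nm.

0.289 nm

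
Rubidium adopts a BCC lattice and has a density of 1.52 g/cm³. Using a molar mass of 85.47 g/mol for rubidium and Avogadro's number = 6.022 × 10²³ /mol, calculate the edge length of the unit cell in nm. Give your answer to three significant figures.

With Z = 2 atoms per BCC cell, a³ = Z·M/(N_A·ρ) = 2 × 85.47 / (6.022 × 10²³ × 1.520 g/cm³) = 1.867 × 10^-22 cm³.
a = (1.867 × 10^-22)^(1/3) = 5.716 × 10^-8 cm = 0.572 nm.

0.572 nm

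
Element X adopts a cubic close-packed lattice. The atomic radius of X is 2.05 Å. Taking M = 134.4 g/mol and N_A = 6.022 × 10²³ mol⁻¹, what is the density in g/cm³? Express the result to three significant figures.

4.58 g/cm³

In an FCC lattice, atoms touch along the face diagonal, so √2·a = 4r, giving a = 5.798 Å = 5.798 × 10^-8 cm.
With Z = 4, ρ = Z·M/(N_A·a³) = 4 × 134.4 / (6.022 × 10²³ × 1.949 × 10^-22) = 4.580 g/cm³.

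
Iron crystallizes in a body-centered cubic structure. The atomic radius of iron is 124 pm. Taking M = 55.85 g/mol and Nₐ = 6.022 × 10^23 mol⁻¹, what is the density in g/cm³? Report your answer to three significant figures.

In a BCC lattice, atoms touch along the body diagonal, so √3·a = 4r, giving a = 286.4 pm = 2.864 × 10^-8 cm.
With Z = 2, ρ = Z·M/(N_A·a³) = 2 × 55.85 / (6.022 × 10²³ × 2.348 × 10^-23) = 7.899 g/cm³.

7.90 g/cm³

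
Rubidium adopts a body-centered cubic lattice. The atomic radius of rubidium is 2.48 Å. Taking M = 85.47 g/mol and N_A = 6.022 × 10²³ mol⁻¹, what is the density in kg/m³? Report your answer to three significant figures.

In a BCC lattice, atoms touch along the body diagonal, so √3·a = 4r, giving a = 5.727 Å = 5.727 × 10^-8 cm.
With Z = 2, ρ = Z·M/(N_A·a³) = 2 × 85.47 / (6.022 × 10²³ × 1.879 × 10^-22) = 1.511 g/cm³ = 1510 kg/m³.

1510 kg/m³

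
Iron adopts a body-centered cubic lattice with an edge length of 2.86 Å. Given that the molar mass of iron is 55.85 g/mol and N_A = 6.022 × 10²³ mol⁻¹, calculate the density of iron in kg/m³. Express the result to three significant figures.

7930 kg/m³

A BCC unit cell contains Z = 2 atoms.
Cell volume: a³ = (2.86 Å)³ = (2.860 × 10^-8 cm)³ = 2.339 × 10^-23 cm³.
ρ = Z·M/(N_A·a³) = 2 × 55.85 / (6.022 × 10²³ × 2.339 × 10^-23) = 7.929 g/cm³ = 7930 kg/m³.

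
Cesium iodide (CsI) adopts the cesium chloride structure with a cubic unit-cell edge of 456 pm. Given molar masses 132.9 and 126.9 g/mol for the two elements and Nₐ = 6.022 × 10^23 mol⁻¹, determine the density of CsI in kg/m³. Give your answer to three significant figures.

4550 kg/m³

The cesium chloride structure contains Z = 1 formula unit per cell; M(CsI) = 132.9 + 126.9 = 259.8 g/mol.
a³ = (4.560 × 10^-8 cm)³ = 9.482 × 10^-23 cm³.
ρ = 1 × 259.8 / (6.022 × 10²³ × 9.482 × 10^-23) = 4.550 g/cm³ = 4550 kg/m³.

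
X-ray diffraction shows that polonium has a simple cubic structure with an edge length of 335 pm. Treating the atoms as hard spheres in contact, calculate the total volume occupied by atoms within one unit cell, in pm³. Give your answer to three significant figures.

In a simple cubic lattice atoms touch along the cell edge, so a = 2r, so r = 0.5000a = 167.5 pm.
V_atoms = Z × (4/3)πr³ = 1 × (4/3)π × (167.5)³ = 1.97 × 10^7 pm³.

1.97 × 10^7 pm³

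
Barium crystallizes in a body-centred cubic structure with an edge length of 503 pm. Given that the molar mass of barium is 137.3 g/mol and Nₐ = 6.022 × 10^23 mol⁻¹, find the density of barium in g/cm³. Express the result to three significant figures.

3.58 g/cm³

A BCC unit cell contains Z = 2 atoms.
Cell volume: a³ = (503 pm)³ = (5.030 × 10^-8 cm)³ = 1.273 × 10^-22 cm³.
ρ = Z·M/(N_A·a³) = 2 × 137.3 / (6.022 × 10²³ × 1.273 × 10^-22) = 3.583 g/cm³.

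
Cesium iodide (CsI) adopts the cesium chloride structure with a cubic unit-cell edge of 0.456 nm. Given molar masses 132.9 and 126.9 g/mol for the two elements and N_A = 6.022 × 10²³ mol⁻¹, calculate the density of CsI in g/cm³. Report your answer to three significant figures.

The cesium chloride structure contains Z = 1 formula unit per cell; M(CsI) = 132.9 + 126.9 = 259.8 g/mol.
a³ = (4.560 × 10^-8 cm)³ = 9.482 × 10^-23 cm³.
ρ = 1 × 259.8 / (6.022 × 10²³ × 9.482 × 10^-23) = 4.550 g/cm³.

4.55 g/cm³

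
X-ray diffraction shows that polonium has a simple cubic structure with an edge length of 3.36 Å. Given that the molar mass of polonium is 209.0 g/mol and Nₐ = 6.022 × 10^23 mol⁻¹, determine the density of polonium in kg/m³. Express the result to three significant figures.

A simple cubic unit cell contains Z = 1 atom.
Cell volume: a³ = (3.36 Å)³ = (3.360 × 10^-8 cm)³ = 3.793 × 10^-23 cm³.
ρ = Z·M/(N_A·a³) = 1 × 209.0 / (6.022 × 10²³ × 3.793 × 10^-23) = 9.149 g/cm³ = 9150 kg/m³.

9150 kg/m³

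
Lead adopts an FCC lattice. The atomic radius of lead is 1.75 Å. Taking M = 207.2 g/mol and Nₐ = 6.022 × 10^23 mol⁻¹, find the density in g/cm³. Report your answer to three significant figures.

11.3 g/cm³

In an FCC lattice, atoms touch along the face diagonal, so √2·a = 4r, giving a = 4.950 Å = 4.950 × 10^-8 cm.
With Z = 4, ρ = Z·M/(N_A·a³) = 4 × 207.2 / (6.022 × 10²³ × 1.213 × 10^-22) = 11.35 g/cm³.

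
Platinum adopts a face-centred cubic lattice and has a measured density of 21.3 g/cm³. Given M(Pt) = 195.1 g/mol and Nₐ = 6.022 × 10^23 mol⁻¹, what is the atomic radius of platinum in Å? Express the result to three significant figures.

For an FCC cell (Z = 4), a³ = Z·M/(N_A·ρ) = 4 × 195.1 / (6.022 × 10²³ × 21.30) = 6.084 × 10^-23 cm³, so a = 3.933 × 10^-8 cm = 3.933 Å.
Atoms touch along the face diagonal, so √2·a = 4r, so r = 0.3536 × a = 1.39 Å.

1.39 Å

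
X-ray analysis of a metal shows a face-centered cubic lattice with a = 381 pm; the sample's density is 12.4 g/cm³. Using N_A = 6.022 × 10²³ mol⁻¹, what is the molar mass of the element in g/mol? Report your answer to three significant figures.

An FCC cell has Z = 4 atoms; a = 3.810 × 10^-8 cm.
M = ρ·N_A·a³/Z = 12.4 × 6.022 × 10²³ × 5.531 × 10^-23 / 4 = 103 g/mol.

103 g/mol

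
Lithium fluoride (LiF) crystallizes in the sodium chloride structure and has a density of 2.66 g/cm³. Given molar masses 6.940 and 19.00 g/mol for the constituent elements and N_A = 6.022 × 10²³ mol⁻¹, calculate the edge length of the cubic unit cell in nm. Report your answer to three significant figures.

M(LiF) = 25.94 g/mol; Z = 4 formula units per cell.
a³ = Z·M/(N_A·ρ) = 4 × 25.94 / (6.022 × 10²³ × 2.66) = 6.478 × 10^-23 cm³, so a = 4.016 × 10^-8 cm = 0.402 nm.

0.402 nm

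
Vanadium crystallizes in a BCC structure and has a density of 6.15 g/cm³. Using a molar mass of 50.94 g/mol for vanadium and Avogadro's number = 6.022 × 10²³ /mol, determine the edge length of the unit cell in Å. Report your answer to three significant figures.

With Z = 2 atoms per BCC cell, a³ = Z·M/(N_A·ρ) = 2 × 50.94 / (6.022 × 10²³ × 6.150 g/cm³) = 2.751 × 10^-23 cm³.
a = (2.751 × 10^-23)^(1/3) = 3.019 × 10^-8 cm = 3.02 Å.

3.02 Å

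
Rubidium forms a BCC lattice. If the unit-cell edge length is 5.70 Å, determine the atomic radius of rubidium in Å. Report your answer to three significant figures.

In a BCC lattice, atoms touch along the body diagonal, so √3·a = 4r.
r = √3·a/4 = 1.7321 × 5.70 / 4 = 2.47 Å.

2.47 Å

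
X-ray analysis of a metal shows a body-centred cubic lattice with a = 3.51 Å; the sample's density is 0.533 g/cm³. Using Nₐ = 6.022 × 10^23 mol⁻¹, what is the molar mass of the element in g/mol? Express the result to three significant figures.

6.94 g/mol

A BCC cell has Z = 2 atoms; a = 3.510 × 10^-8 cm.
M = ρ·N_A·a³/Z = 0.533 × 6.022 × 10²³ × 4.324 × 10^-23 / 2 = 6.94 g/mol.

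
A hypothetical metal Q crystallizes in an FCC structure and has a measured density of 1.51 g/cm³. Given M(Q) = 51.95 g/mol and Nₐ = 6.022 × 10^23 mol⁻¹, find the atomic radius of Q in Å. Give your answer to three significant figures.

2.16 Å

For an FCC cell (Z = 4), a³ = Z·M/(N_A·ρ) = 4 × 51.95 / (6.022 × 10²³ × 1.510) = 2.285 × 10^-22 cm³, so a = 6.114 × 10^-8 cm = 6.114 Å.
Atoms touch along the face diagonal, so √2·a = 4r, so r = 0.3536 × a = 2.16 Å.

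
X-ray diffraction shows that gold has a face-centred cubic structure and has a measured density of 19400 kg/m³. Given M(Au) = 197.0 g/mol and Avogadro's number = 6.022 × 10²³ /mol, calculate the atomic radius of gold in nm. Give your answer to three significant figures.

0.144 nm

For an FCC cell (Z = 4), a³ = Z·M/(N_A·ρ) = 4 × 197.0 / (6.022 × 10²³ × 19.40) = 6.745 × 10^-23 cm³, so a = 4.071 × 10^-8 cm = 0.4071 nm.
Atoms touch along the face diagonal, so √2·a = 4r, so r = 0.3536 × a = 0.144 nm.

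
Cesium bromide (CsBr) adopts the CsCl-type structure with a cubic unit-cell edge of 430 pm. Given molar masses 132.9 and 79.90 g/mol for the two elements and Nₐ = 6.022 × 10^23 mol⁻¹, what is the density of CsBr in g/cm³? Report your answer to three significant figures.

4.44 g/cm³

The CsCl-type structure contains Z = 1 formula unit per cell; M(CsBr) = 132.9 + 79.90 = 212.8 g/mol.
a³ = (4.300 × 10^-8 cm)³ = 7.951 × 10^-23 cm³.
ρ = 1 × 212.8 / (6.022 × 10²³ × 7.951 × 10^-23) = 4.445 g/cm³.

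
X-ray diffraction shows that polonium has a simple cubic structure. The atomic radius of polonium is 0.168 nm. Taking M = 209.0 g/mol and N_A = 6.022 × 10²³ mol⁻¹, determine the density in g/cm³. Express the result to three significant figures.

In a simple cubic lattice, atoms touch along the cell edge, so a = 2r, giving a = 0.3360 nm = 3.360 × 10^-8 cm.
With Z = 1, ρ = Z·M/(N_A·a³) = 1 × 209.0 / (6.022 × 10²³ × 3.793 × 10^-23) = 9.149 g/cm³.

9.15 g/cm³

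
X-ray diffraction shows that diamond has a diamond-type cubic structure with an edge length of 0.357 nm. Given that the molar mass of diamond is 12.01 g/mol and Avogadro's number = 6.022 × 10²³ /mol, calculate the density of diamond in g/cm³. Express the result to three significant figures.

A diamond cubic unit cell contains Z = 8 atoms.
Cell volume: a³ = (0.357 nm)³ = (3.570 × 10^-8 cm)³ = 4.550 × 10^-23 cm³.
ρ = Z·M/(N_A·a³) = 8 × 12.01 / (6.022 × 10²³ × 4.550 × 10^-23) = 3.507 g/cm³.

3.51 g/cm³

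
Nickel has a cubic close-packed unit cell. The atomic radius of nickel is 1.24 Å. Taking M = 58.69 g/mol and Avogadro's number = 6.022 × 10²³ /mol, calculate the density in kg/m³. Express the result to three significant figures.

In an FCC lattice, atoms touch along the face diagonal, so √2·a = 4r, giving a = 3.507 Å = 3.507 × 10^-8 cm.
With Z = 4, ρ = Z·M/(N_A·a³) = 4 × 58.69 / (6.022 × 10²³ × 4.314 × 10^-23) = 9.036 g/cm³ = 9040 kg/m³.

9040 kg/m³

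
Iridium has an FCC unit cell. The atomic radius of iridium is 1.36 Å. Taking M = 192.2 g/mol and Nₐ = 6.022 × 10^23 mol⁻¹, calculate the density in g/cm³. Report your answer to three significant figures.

22.4 g/cm³

In an FCC lattice, atoms touch along the face diagonal, so √2·a = 4r, giving a = 3.847 Å = 3.847 × 10^-8 cm.
With Z = 4, ρ = Z·M/(N_A·a³) = 4 × 192.2 / (6.022 × 10²³ × 5.692 × 10^-23) = 22.43 g/cm³.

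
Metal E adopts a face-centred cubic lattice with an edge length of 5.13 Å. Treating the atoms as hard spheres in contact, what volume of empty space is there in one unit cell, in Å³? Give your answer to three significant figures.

35.0 Å³

In an FCC lattice atoms touch along the face diagonal, so √2·a = 4r, so r = 0.3536a = 1.814 Å.
V_cell = a³ = 135.0 Å³; V_atoms = 4 × (4/3)πr³ = 99.97 Å³.
Empty space = 135.0 − 99.97 = 35.0 Å³.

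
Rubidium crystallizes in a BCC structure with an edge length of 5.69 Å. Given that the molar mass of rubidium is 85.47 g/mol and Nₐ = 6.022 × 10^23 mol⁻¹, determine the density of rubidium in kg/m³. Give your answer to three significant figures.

1540 kg/m³

A BCC unit cell contains Z = 2 atoms.
Cell volume: a³ = (5.69 Å)³ = (5.690 × 10^-8 cm)³ = 1.842 × 10^-22 cm³.
ρ = Z·M/(N_A·a³) = 2 × 85.47 / (6.022 × 10²³ × 1.842 × 10^-22) = 1.541 g/cm³ = 1540 kg/m³.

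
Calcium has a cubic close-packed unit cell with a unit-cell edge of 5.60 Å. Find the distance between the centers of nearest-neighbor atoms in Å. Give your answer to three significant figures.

3.96 Å

In an FCC structure, atoms touch along the face diagonal, so √2·a = 4r; the nearest-neighbor distance equals 2r = 0.7071·a.
d = 0.7071 × 5.60 = 3.96 Å.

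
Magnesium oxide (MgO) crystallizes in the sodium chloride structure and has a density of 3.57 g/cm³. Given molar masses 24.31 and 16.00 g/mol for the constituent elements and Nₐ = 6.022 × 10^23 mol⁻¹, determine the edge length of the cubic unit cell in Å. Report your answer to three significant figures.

M(MgO) = 40.31 g/mol; Z = 4 formula units per cell.
a³ = Z·M/(N_A·ρ) = 4 × 40.31 / (6.022 × 10²³ × 3.57) = 7.500 × 10^-23 cm³, so a = 4.217 × 10^-8 cm = 4.22 Å.

4.22 Å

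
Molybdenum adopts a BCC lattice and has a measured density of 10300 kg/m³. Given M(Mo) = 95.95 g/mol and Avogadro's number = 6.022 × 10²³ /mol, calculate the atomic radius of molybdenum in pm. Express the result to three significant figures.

For a BCC cell (Z = 2), a³ = Z·M/(N_A·ρ) = 2 × 95.95 / (6.022 × 10²³ × 10.30) = 3.094 × 10^-23 cm³, so a = 3.139 × 10^-8 cm = 313.9 pm.
Atoms touch along the body diagonal, so √3·a = 4r, so r = 0.4330 × a = 136 pm.

136 pm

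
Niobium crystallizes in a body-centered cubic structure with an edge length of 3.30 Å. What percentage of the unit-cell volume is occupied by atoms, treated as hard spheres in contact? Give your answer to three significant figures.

68.0%

In a BCC lattice atoms touch along the body diagonal, so √3·a = 4r, so r = 0.4330a = 1.429 Å.
Packing fraction = Z·(4/3)πr³ / a³ = 2 × (4/3)π × (1.429)³ / (3.30)³ = 0.6802 = 68.0%.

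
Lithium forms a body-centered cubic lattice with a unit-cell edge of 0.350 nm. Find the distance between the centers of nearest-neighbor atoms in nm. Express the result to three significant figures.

In a BCC structure, atoms touch along the body diagonal, so √3·a = 4r; the nearest-neighbor distance equals 2r = 0.8660·a.
d = 0.8660 × 0.350 = 0.303 nm.

0.303 nm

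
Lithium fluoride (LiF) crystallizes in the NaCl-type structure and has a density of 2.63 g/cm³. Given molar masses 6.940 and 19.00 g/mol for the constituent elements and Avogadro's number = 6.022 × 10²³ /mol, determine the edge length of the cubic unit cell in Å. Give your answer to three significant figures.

M(LiF) = 25.94 g/mol; Z = 4 formula units per cell.
a³ = Z·M/(N_A·ρ) = 4 × 25.94 / (6.022 × 10²³ × 2.63) = 6.551 × 10^-23 cm³, so a = 4.031 × 10^-8 cm = 4.03 Å.

4.03 Å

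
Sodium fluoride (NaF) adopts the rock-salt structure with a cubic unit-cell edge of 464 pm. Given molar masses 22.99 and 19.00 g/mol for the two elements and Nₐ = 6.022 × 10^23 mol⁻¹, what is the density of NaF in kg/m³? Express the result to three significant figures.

2790 kg/m³

The rock-salt structure contains Z = 4 formula units per cell; M(NaF) = 22.99 + 19.00 = 41.99 g/mol.
a³ = (4.640 × 10^-8 cm)³ = 9.990 × 10^-23 cm³.
ρ = 4 × 41.99 / (6.022 × 10²³ × 9.990 × 10^-23) = 2.792 g/cm³ = 2790 kg/m³.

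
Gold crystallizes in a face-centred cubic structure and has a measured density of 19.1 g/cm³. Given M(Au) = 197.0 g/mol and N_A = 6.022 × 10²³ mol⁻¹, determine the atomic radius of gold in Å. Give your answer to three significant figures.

For an FCC cell (Z = 4), a³ = Z·M/(N_A·ρ) = 4 × 197.0 / (6.022 × 10²³ × 19.10) = 6.851 × 10^-23 cm³, so a = 4.092 × 10^-8 cm = 4.092 Å.
Atoms touch along the face diagonal, so √2·a = 4r, so r = 0.3536 × a = 1.45 Å.

1.45 Å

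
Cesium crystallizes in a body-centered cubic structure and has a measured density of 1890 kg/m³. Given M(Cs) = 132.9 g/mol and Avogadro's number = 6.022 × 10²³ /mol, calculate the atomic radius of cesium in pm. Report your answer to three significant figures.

267 pm

For a BCC cell (Z = 2), a³ = Z·M/(N_A·ρ) = 2 × 132.9 / (6.022 × 10²³ × 1.890) = 2.335 × 10^-22 cm³, so a = 6.158 × 10^-8 cm = 615.8 pm.
Atoms touch along the body diagonal, so √3·a = 4r, so r = 0.4330 × a = 267 pm.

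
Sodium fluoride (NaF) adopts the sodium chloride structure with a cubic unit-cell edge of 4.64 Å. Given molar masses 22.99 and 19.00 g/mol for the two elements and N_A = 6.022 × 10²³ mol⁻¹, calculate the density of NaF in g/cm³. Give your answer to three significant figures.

2.79 g/cm³

The sodium chloride structure contains Z = 4 formula units per cell; M(NaF) = 22.99 + 19.00 = 41.99 g/mol.
a³ = (4.640 × 10^-8 cm)³ = 9.990 × 10^-23 cm³.
ρ = 4 × 41.99 / (6.022 × 10²³ × 9.990 × 10^-23) = 2.792 g/cm³.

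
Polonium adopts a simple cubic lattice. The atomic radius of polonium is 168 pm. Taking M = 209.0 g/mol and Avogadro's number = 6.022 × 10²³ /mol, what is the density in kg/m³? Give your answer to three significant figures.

In a simple cubic lattice, atoms touch along the cell edge, so a = 2r, giving a = 336.0 pm = 3.360 × 10^-8 cm.
With Z = 1, ρ = Z·M/(N_A·a³) = 1 × 209.0 / (6.022 × 10²³ × 3.793 × 10^-23) = 9.149 g/cm³ = 9150 kg/m³.

9150 kg/m³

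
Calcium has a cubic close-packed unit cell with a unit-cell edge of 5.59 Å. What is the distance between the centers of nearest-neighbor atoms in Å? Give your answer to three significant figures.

In an FCC structure, atoms touch along the face diagonal, so √2·a = 4r; the nearest-neighbor distance equals 2r = 0.7071·a.
d = 0.7071 × 5.59 = 3.95 Å.

3.95 Å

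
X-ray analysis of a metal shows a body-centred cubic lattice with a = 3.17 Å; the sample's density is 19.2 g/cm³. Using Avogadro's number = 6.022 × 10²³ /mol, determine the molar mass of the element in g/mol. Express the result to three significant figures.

184 g/mol

A BCC cell has Z = 2 atoms; a = 3.170 × 10^-8 cm.
M = ρ·N_A·a³/Z = 19.2 × 6.022 × 10²³ × 3.186 × 10^-23 / 2 = 184 g/mol.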